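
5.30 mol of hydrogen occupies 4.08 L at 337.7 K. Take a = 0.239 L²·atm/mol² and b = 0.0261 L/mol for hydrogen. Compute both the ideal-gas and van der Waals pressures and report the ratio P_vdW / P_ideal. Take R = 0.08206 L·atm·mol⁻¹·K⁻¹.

Ideal: P_ideal = nRT/V = (5.30)(0.08206)(337.7)/4.08 = 35.9980 atm
vdW: P = nRT/(V − nb) − a n²/V² = 146.872/3.94167 − 6.71351/16.6464 = 37.2614 − 0.403301 = 36.8581 atm
Ratio = 36.8581/35.9980 = 1.024

P_vdW / P_ideal ≈ 1.024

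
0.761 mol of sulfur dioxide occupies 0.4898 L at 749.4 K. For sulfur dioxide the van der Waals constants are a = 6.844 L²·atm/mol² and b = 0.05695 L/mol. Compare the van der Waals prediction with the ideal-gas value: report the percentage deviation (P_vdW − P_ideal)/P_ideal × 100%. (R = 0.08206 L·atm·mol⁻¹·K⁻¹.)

-7.58 %

Ideal: P_ideal = nRT/V = (0.761)(0.08206)(749.4)/0.4898 = 95.5457 atm
vdW: P = nRT/(V − nb) − a n²/V² = 46.7983/0.446461 − 3.96350/0.239904 = 104.821 − 16.5212 = 88.300 atm
% deviation = (88.300 − 95.5457)/95.5457 × 100% = -7.58%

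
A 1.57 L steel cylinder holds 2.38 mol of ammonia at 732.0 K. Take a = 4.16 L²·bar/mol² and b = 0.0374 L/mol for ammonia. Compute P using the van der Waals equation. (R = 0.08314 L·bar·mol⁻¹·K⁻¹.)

P ≈ 88.24 bar

P = nRT/(V − nb) − a n²/V²
nRT/(V − nb) = (2.38)(0.08314)(732.0)/(1.57 − 2.38×0.0374) = 144.84/1.4810 = 97.799 bar
a n²/V² = (4.16)(2.38)²/(1.57)² = 9.5598 bar
P = 97.799 − 9.5598 = 88.24 bar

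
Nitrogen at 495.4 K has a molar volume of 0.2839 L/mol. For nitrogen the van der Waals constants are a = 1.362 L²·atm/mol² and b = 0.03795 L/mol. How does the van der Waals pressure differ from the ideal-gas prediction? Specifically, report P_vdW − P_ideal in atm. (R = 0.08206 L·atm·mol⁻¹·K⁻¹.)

ΔP ≈ 5.20 atm

Ideal: P_ideal = RT/V_m = (0.08206)(495.4)/0.2839 = 143.193 atm
vdW: P = RT/(V_m − b) − a/V_m² = 40.6525/0.245950 − 1.362/0.0805992 = 165.288 − 16.8984 = 148.390 atm
ΔP = 148.390 − 143.193 = 5.20 atm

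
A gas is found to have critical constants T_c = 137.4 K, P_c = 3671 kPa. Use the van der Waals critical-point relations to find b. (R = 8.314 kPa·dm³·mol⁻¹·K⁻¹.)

b ≈ 0.03890 dm³/mol

From T_c = 8a/(27Rb) and P_c = a/(27b²): b = R T_c/(8 P_c).
b = (8.314)(137.4)/(8×3671) = 1142.3/29368 = 0.03890 dm³/mol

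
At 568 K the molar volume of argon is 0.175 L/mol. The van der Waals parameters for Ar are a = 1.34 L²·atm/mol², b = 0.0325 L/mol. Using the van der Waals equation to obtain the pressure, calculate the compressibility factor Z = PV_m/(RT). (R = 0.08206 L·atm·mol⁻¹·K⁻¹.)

Z ≈ 1.064

P = RT/(V_m − b) − a/V_m² = (0.08206)(568)/(0.175 − 0.0325) − 1.34/(0.175)²
  = 46.610/0.14250 − 43.755 = 327.09 − 43.755 = 283.34 atm
Z = PV_m/(RT) = (283.34)(0.175)/((0.08206)(568)) = 49.585/46.610 = 1.064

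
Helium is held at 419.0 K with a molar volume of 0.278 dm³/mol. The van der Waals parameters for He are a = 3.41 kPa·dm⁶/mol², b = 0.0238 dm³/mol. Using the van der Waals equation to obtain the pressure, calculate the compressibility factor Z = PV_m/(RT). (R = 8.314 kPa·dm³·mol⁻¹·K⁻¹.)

P = RT/(V_m − b) − a/V_m² = (8.314)(419.0)/(0.278 − 0.0238) − 3.41/(0.278)²
  = 3483.6/0.25420 − 44.123 = 13704 − 44.123 = 13660 kPa
Z = PV_m/(RT) = (13660)(0.278)/((8.314)(419.0)) = 3797.5/3483.6 = 1.090

Z ≈ 1.090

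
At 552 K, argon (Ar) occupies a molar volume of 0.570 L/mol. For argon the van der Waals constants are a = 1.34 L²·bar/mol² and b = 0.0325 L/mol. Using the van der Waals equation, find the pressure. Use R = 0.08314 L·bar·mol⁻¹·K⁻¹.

P ≈ 81.26 bar

P = RT/(V_m − b) − a/V_m²
RT/(V_m − b) = (0.08314)(552)/(0.570 − 0.0325) = 45.893/0.53750 = 85.382 bar
a/V_m² = 1.34/(0.570)² = 4.1243 bar
P = 85.382 − 4.1243 = 81.26 bar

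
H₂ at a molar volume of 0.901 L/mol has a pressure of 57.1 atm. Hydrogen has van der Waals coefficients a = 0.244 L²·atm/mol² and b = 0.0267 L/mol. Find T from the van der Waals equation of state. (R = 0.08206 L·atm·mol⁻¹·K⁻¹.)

T = (P + a/V_m²)(V_m − b)/R
P + a/V_m² = 57.1 + 0.244/(0.901)² = 57.401 atm
V_m − b = 0.901 − 0.0267 = 0.87430 L/mol
T = (57.401)(0.87430)/0.08206 = 611.6 K

T ≈ 611.6 K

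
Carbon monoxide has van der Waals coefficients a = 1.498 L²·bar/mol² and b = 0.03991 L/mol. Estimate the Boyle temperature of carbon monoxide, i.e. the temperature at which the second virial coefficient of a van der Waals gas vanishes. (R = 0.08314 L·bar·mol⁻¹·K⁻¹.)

T_B ≈ 451.5 K

For a van der Waals gas the second virial coefficient B₂ = b − a/(RT) vanishes at T_B = a/(Rb).
T_B = 1.498/(0.08314×0.03991) = 1.498/0.0033181 = 451.5 K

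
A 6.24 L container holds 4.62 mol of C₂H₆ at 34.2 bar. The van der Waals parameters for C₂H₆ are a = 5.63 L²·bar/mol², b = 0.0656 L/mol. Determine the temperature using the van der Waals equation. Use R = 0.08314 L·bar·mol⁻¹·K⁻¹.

T ≈ 576.3 K

T = (P + a n²/V²)(V − nb)/(nR)
P + a n²/V² = 34.2 + (5.63)(4.62)²/(6.24)² = 37.286 bar
V − nb = 6.24 − (4.62)(0.0656) = 5.9369 L
T = (37.286)(5.9369)/((4.62)(0.08314)) = 576.3 K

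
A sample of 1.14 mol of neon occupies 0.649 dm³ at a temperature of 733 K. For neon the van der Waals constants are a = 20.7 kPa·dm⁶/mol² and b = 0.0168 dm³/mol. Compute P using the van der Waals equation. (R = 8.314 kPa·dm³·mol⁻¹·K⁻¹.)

P ≈ 10966 kPa

P = nRT/(V − nb) − a n²/V²
nRT/(V − nb) = (1.14)(8.314)(733)/(0.649 − 1.14×0.0168) = 6947.3/0.62985 = 11030 kPa
a n²/V² = (20.7)(1.14)²/(0.649)² = 63.869 kPa
P = 11030 − 63.869 = 10966 kPa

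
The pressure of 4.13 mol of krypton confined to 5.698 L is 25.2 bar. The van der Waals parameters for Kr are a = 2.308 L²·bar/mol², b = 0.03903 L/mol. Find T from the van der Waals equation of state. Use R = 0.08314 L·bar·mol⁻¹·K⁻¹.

T ≈ 425.9 K

T = (P + a n²/V²)(V − nb)/(nR)
P + a n²/V² = 25.2 + (2.308)(4.13)²/(5.698)² = 26.413 bar
V − nb = 5.698 − (4.13)(0.03903) = 5.5368 L
T = (26.413)(5.5368)/((4.13)(0.08314)) = 425.9 K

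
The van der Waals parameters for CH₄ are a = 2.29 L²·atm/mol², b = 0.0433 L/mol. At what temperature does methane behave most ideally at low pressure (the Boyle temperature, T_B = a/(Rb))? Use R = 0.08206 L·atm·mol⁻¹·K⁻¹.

T_B ≈ 644.5 K

For a van der Waals gas the second virial coefficient B₂ = b − a/(RT) vanishes at T_B = a/(Rb).
T_B = 2.29/(0.08206×0.0433) = 2.29/0.0035532 = 644.5 K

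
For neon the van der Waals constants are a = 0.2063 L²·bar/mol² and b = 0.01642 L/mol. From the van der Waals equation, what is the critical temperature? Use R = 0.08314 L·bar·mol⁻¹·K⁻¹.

T_c ≈ 44.78 K

For a van der Waals gas, T_c = 8a/(27Rb).
T_c = 8×0.2063/(27×0.08314×0.01642) = 1.6504/0.036859 = 44.78 K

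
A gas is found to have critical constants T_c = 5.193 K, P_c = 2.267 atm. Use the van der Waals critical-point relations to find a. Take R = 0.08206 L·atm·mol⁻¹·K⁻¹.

a ≈ 0.03379 L²·atm/mol²

From T_c = 8a/(27Rb) and P_c = a/(27b²): a = 27 R² T_c²/(64 P_c).
a = 27×(0.08206)²×(5.193)²/(64×2.267) = 4.9030/145.09 = 0.03379 L²·atm/mol²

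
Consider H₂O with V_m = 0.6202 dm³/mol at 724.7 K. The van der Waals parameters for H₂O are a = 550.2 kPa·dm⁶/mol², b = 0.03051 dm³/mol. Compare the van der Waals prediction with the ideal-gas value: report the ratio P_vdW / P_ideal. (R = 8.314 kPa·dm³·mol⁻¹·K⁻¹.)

P_vdW / P_ideal ≈ 0.9045

Ideal: P_ideal = RT/V_m = (8.314)(724.7)/0.6202 = 9714.86 kPa
vdW: P = RT/(V_m − b) − a/V_m² = 6025.16/0.589690 − 550.2/0.384648 = 10217.5 − 1430.40 = 8787.1 kPa
Ratio = 8787.1/9714.86 = 0.9045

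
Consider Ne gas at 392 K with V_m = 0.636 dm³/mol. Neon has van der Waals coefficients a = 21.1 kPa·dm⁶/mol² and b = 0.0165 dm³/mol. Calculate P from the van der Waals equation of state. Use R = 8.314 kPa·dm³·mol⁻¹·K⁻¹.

P = RT/(V_m − b) − a/V_m²
RT/(V_m − b) = (8.314)(392)/(0.636 − 0.0165) = 3259.1/0.61950 = 5260.9 kPa
a/V_m² = 21.1/(0.636)² = 52.164 kPa
P = 5260.9 − 52.164 = 5209 kPa

P ≈ 5209 kPa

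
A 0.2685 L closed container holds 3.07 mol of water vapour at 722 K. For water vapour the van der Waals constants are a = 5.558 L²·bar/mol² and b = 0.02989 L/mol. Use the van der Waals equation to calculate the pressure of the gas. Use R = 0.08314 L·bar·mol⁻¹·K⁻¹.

P ≈ 316.1 bar

P = nRT/(V − nb) − a n²/V²
nRT/(V − nb) = (3.07)(0.08314)(722)/(0.2685 − 3.07×0.02989) = 184.28/0.17674 = 1042.7 bar
a n²/V² = (5.558)(3.07)²/(0.2685)² = 726.62 bar
P = 1042.7 − 726.62 = 316.1 bar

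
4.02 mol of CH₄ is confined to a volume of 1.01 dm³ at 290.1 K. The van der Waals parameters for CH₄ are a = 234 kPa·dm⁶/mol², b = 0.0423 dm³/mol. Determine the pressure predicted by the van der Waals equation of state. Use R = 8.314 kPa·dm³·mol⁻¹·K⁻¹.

P = nRT/(V − nb) − a n²/V²
nRT/(V − nb) = (4.02)(8.314)(290.1)/(1.01 − 4.02×0.0423) = 9695.8/0.83995 = 11543 kPa
a n²/V² = (234)(4.02)²/(1.01)² = 3707.0 kPa
P = 11543 − 3707.0 = 7836 kPa

P ≈ 7836 kPa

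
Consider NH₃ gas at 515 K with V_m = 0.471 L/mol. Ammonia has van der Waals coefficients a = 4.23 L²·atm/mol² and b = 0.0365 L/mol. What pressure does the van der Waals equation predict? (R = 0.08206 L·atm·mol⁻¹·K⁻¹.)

P = RT/(V_m − b) − a/V_m²
RT/(V_m − b) = (0.08206)(515)/(0.471 − 0.0365) = 42.261/0.43450 = 97.264 atm
a/V_m² = 4.23/(0.471)² = 19.068 atm
P = 97.264 − 19.068 = 78.20 atm

P ≈ 78.20 atm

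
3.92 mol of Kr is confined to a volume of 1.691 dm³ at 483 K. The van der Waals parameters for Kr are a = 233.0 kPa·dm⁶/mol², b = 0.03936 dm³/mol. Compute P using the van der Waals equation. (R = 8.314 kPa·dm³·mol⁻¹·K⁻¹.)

P = nRT/(V − nb) − a n²/V²
nRT/(V − nb) = (3.92)(8.314)(483)/(1.691 − 3.92×0.03936) = 15741/1.5367 = 10243 kPa
a n²/V² = (233.0)(3.92)²/(1.691)² = 1252.1 kPa
P = 10243 − 1252.1 = 8991 kPa

P ≈ 8991 kPa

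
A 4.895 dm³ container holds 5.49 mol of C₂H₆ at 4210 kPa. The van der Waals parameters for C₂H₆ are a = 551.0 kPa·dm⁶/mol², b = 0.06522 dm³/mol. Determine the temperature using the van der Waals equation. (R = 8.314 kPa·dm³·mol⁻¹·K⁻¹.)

T ≈ 487.4 K

T = (P + a n²/V²)(V − nb)/(nR)
P + a n²/V² = 4210 + (551.0)(5.49)²/(4.895)² = 4903.1 kPa
V − nb = 4.895 − (5.49)(0.06522) = 4.5369 dm³
T = (4903.1)(4.5369)/((5.49)(8.314)) = 487.4 K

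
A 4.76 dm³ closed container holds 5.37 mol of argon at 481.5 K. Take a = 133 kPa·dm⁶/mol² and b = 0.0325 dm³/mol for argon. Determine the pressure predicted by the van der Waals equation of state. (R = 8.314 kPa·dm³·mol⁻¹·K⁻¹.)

P ≈ 4519 kPa

P = nRT/(V − nb) − a n²/V²
nRT/(V − nb) = (5.37)(8.314)(481.5)/(4.76 − 5.37×0.0325) = 21497/4.5855 = 4688.0 kPa
a n²/V² = (133)(5.37)²/(4.76)² = 169.27 kPa
P = 4688.0 − 169.27 = 4519 kPa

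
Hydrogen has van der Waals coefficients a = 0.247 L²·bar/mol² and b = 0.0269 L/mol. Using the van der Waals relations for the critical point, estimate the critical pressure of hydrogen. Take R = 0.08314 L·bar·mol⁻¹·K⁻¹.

P_c ≈ 12.64 bar

For a van der Waals gas, P_c = a/(27b²).
P_c = 0.247/(27×(0.0269)²) = 0.247/0.019537 = 12.64 bar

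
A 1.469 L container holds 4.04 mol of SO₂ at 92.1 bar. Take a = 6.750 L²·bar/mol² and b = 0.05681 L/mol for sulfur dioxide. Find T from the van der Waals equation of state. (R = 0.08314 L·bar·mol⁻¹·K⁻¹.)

T ≈ 528.3 K

T = (P + a n²/V²)(V − nb)/(nR)
P + a n²/V² = 92.1 + (6.750)(4.04)²/(1.469)² = 143.15 bar
V − nb = 1.469 − (4.04)(0.05681) = 1.2395 L
T = (143.15)(1.2395)/((4.04)(0.08314)) = 528.3 K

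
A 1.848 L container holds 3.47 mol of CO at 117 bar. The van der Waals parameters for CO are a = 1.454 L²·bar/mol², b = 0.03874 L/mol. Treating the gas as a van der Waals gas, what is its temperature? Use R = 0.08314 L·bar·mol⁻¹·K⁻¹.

T ≈ 725.4 K

T = (P + a n²/V²)(V − nb)/(nR)
P + a n²/V² = 117 + (1.454)(3.47)²/(1.848)² = 122.13 bar
V − nb = 1.848 − (3.47)(0.03874) = 1.7136 L
T = (122.13)(1.7136)/((3.47)(0.08314)) = 725.4 K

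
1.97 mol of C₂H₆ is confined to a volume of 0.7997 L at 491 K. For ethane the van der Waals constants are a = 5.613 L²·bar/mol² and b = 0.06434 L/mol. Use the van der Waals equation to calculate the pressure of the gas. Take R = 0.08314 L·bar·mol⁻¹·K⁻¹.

P ≈ 85.44 bar

P = nRT/(V − nb) − a n²/V²
nRT/(V − nb) = (1.97)(0.08314)(491)/(0.7997 − 1.97×0.06434) = 80.419/0.67295 = 119.50 bar
a n²/V² = (5.613)(1.97)²/(0.7997)² = 34.062 bar
P = 119.50 − 34.062 = 85.44 bar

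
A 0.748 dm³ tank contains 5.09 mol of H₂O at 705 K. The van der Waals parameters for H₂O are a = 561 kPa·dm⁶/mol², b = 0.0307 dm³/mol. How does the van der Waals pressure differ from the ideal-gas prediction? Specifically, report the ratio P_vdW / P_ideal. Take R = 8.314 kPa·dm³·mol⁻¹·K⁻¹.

P_vdW / P_ideal ≈ 0.6128

Ideal: P_ideal = nRT/V = (5.09)(8.314)(705)/0.748 = 39885.5 kPa
vdW: P = nRT/(V − nb) − a n²/V² = 29834.4/0.591737 − 14534.4/0.559504 = 50418.3 − 25977.3 = 24441.0 kPa
Ratio = 24441.0/39885.5 = 0.6128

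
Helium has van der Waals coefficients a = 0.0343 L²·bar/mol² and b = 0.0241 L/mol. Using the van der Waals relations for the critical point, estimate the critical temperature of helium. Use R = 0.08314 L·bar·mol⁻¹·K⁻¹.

T_c ≈ 5.072 K

For a van der Waals gas, T_c = 8a/(27Rb).
T_c = 8×0.0343/(27×0.08314×0.0241) = 0.27440/0.054099 = 5.072 K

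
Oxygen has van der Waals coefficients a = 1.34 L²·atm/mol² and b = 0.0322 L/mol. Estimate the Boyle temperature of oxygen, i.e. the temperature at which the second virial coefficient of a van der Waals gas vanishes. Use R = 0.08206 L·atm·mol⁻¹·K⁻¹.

For a van der Waals gas the second virial coefficient B₂ = b − a/(RT) vanishes at T_B = a/(Rb).
T_B = 1.34/(0.08206×0.0322) = 1.34/0.0026423 = 507.1 K

T_B ≈ 507.1 K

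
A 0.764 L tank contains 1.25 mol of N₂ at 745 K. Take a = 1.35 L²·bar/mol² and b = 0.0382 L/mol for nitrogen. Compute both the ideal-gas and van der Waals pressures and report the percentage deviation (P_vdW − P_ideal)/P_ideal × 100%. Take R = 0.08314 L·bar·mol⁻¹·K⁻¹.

3.10 %

Ideal: P_ideal = nRT/V = (1.25)(0.08314)(745)/0.764 = 101.340 bar
vdW: P = nRT/(V − nb) − a n²/V² = 77.4241/0.716250 − 2.10938/0.583696 = 108.096 − 3.61383 = 104.482 bar
% deviation = (104.482 − 101.340)/101.340 × 100% = 3.10%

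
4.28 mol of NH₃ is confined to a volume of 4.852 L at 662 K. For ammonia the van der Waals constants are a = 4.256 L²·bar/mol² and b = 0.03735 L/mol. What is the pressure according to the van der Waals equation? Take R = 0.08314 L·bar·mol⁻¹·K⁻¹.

P = nRT/(V − nb) − a n²/V²
nRT/(V − nb) = (4.28)(0.08314)(662)/(4.852 − 4.28×0.03735) = 235.57/4.6921 = 50.206 bar
a n²/V² = (4.256)(4.28)²/(4.852)² = 3.3117 bar
P = 50.206 − 3.3117 = 46.89 bar

P ≈ 46.89 bar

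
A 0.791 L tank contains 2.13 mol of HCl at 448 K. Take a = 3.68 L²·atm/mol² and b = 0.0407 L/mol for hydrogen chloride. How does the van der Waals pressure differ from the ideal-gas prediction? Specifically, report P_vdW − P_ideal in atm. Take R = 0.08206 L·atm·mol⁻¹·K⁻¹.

Ideal: P_ideal = nRT/V = (2.13)(0.08206)(448)/0.791 = 98.9949 atm
vdW: P = nRT/(V − nb) − a n²/V² = 78.3049/0.704309 − 16.6958/0.625681 = 111.180 − 26.6842 = 84.496 atm
ΔP = 84.496 − 98.9949 = -14.50 atm

ΔP ≈ -14.50 atm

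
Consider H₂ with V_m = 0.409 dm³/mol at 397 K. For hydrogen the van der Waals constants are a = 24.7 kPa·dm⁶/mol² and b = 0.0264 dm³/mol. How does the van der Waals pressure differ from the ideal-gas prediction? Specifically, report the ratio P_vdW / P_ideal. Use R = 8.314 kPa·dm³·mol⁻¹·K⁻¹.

Ideal: P_ideal = RT/V_m = (8.314)(397)/0.409 = 8070.07 kPa
vdW: P = RT/(V_m − b) − a/V_m² = 3300.66/0.382600 − 24.7/0.167281 = 8626.92 − 147.656 = 8479.26 kPa
Ratio = 8479.26/8070.07 = 1.051

P_vdW / P_ideal ≈ 1.051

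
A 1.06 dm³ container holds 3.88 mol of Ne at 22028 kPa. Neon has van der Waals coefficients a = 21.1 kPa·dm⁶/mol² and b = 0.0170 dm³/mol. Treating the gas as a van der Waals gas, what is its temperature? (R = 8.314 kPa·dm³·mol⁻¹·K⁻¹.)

T ≈ 687.5 K

T = (P + a n²/V²)(V − nb)/(nR)
P + a n²/V² = 22028 + (21.1)(3.88)²/(1.06)² = 22311 kPa
V − nb = 1.06 − (3.88)(0.0170) = 0.99404 dm³
T = (22311)(0.99404)/((3.88)(8.314)) = 687.5 K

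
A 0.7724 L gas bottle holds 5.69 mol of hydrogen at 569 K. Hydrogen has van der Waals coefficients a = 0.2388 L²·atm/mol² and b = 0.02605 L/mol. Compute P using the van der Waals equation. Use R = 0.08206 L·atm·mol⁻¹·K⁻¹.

P = nRT/(V − nb) − a n²/V²
nRT/(V − nb) = (5.69)(0.08206)(569)/(0.7724 − 5.69×0.02605) = 265.68/0.62418 = 425.65 atm
a n²/V² = (0.2388)(5.69)²/(0.7724)² = 12.959 atm
P = 425.65 − 12.959 = 412.7 atm

P ≈ 412.7 atm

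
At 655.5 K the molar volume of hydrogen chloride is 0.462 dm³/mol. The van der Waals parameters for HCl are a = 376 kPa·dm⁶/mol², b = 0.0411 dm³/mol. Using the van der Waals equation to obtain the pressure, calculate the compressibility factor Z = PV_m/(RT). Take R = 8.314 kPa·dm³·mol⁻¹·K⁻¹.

P = RT/(V_m − b) − a/V_m² = (8.314)(655.5)/(0.462 − 0.0411) − 376/(0.462)²
  = 5449.8/0.42090 − 1761.6 = 12948 − 1761.6 = 11186 kPa
Z = PV_m/(RT) = (11186)(0.462)/((8.314)(655.5)) = 5167.9/5449.8 = 0.9483

Z ≈ 0.9483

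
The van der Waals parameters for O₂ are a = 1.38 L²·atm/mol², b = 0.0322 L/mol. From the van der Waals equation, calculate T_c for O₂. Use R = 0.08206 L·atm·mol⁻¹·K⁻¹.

T_c ≈ 154.7 K

For a van der Waals gas, T_c = 8a/(27Rb).
T_c = 8×1.38/(27×0.08206×0.0322) = 11.040/0.071343 = 154.7 K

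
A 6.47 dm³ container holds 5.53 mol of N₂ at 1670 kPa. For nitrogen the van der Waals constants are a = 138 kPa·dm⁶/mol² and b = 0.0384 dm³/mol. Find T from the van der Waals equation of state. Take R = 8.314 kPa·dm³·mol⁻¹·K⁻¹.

T = (P + a n²/V²)(V − nb)/(nR)
P + a n²/V² = 1670 + (138)(5.53)²/(6.47)² = 1770.8 kPa
V − nb = 6.47 − (5.53)(0.0384) = 6.2576 dm³
T = (1770.8)(6.2576)/((5.53)(8.314)) = 241.0 K

T ≈ 241.0 K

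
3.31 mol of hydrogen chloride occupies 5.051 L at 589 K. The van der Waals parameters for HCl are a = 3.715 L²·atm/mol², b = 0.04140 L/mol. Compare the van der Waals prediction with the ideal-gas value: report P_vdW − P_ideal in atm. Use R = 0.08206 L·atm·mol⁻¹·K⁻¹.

ΔP ≈ -0.712 atm

Ideal: P_ideal = nRT/V = (3.31)(0.08206)(589)/5.051 = 31.6736 atm
vdW: P = nRT/(V − nb) − a n²/V² = 159.983/4.91397 − 40.7019/25.5126 = 32.5568 − 1.59536 = 30.9614 atm
ΔP = 30.9614 − 31.6736 = -0.712 atm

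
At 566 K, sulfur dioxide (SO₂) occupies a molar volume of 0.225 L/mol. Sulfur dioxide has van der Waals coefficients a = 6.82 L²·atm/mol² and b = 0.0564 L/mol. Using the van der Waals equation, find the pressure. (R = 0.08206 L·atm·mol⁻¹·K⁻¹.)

P = RT/(V_m − b) − a/V_m²
RT/(V_m − b) = (0.08206)(566)/(0.225 − 0.0564) = 46.446/0.16860 = 275.48 atm
a/V_m² = 6.82/(0.225)² = 134.72 atm
P = 275.48 − 134.72 = 140.8 atm

P ≈ 140.8 atm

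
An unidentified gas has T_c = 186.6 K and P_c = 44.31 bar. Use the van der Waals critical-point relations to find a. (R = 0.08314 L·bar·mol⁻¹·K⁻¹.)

From T_c = 8a/(27Rb) and P_c = a/(27b²): a = 27 R² T_c²/(64 P_c).
a = 27×(0.08314)²×(186.6)²/(64×44.31) = 6498.4/2835.8 = 2.292 L²·bar/mol²

a ≈ 2.292 L²·bar/mol²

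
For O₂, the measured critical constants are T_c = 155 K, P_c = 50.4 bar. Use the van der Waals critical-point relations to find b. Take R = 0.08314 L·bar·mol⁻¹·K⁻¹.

From T_c = 8a/(27Rb) and P_c = a/(27b²): b = R T_c/(8 P_c).
b = (0.08314)(155)/(8×50.4) = 12.887/403.20 = 0.03196 L/mol

b ≈ 0.03196 L/mol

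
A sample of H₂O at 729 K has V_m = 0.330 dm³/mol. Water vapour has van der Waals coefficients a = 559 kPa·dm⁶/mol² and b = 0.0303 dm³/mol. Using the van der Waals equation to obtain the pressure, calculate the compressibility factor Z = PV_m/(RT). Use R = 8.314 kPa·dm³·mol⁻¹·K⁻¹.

P = RT/(V_m − b) − a/V_m² = (8.314)(729)/(0.330 − 0.0303) − 559/(0.330)²
  = 6060.9/0.29970 − 5133.1 = 20223 − 5133.1 = 15090 kPa
Z = PV_m/(RT) = (15090)(0.330)/((8.314)(729)) = 4979.7/6060.9 = 0.8216

Z ≈ 0.8216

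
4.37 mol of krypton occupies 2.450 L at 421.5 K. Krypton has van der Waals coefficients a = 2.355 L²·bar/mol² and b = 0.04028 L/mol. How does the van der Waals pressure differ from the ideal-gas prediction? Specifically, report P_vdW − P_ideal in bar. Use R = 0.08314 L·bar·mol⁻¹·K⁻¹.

Ideal: P_ideal = nRT/V = (4.37)(0.08314)(421.5)/2.450 = 62.5062 bar
vdW: P = nRT/(V − nb) − a n²/V² = 153.140/2.27398 − 44.9732/6.00250 = 67.3445 − 7.49241 = 59.8521 bar
ΔP = 59.8521 − 62.5062 = -2.654 bar

ΔP ≈ -2.654 bar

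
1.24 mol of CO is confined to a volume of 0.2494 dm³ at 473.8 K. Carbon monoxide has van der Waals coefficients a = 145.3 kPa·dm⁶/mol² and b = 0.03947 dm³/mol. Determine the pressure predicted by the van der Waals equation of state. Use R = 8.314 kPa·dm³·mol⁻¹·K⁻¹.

P ≈ 20775 kPa

P = nRT/(V − nb) − a n²/V²
nRT/(V − nb) = (1.24)(8.314)(473.8)/(0.2494 − 1.24×0.03947) = 4884.6/0.20046 = 24367 kPa
a n²/V² = (145.3)(1.24)²/(0.2494)² = 3591.8 kPa
P = 24367 − 3591.8 = 20775 kPa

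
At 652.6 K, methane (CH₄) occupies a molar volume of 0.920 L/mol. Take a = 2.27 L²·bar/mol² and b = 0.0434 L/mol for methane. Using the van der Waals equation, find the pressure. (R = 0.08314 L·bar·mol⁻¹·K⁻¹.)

P = RT/(V_m − b) − a/V_m²
RT/(V_m − b) = (0.08314)(652.6)/(0.920 − 0.0434) = 54.257/0.87660 = 61.895 bar
a/V_m² = 2.27/(0.920)² = 2.6819 bar
P = 61.895 − 2.6819 = 59.21 bar

P ≈ 59.21 bar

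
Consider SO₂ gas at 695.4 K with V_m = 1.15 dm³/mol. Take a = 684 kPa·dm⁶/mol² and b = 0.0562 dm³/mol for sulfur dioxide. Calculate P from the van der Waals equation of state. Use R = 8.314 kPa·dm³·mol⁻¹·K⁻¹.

P ≈ 4769 kPa

P = RT/(V_m − b) − a/V_m²
RT/(V_m − b) = (8.314)(695.4)/(1.15 − 0.0562) = 5781.6/1.0938 = 5285.8 kPa
a/V_m² = 684/(1.15)² = 517.20 kPa
P = 5285.8 − 517.20 = 4769 kPa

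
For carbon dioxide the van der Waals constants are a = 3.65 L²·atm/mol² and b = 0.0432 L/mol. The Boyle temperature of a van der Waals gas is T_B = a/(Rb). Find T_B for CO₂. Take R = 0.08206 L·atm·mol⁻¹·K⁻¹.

T_B ≈ 1030 K

For a van der Waals gas the second virial coefficient B₂ = b − a/(RT) vanishes at T_B = a/(Rb).
T_B = 3.65/(0.08206×0.0432) = 3.65/0.0035450 = 1030 K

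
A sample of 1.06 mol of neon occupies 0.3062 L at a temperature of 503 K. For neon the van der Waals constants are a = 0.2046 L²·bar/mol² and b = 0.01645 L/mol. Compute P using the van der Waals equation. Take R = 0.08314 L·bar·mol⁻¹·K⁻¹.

P ≈ 151.1 bar

P = nRT/(V − nb) − a n²/V²
nRT/(V − nb) = (1.06)(0.08314)(503)/(0.3062 − 1.06×0.01645) = 44.329/0.28876 = 153.52 bar
a n²/V² = (0.2046)(1.06)²/(0.3062)² = 2.4519 bar
P = 153.52 − 2.4519 = 151.1 bar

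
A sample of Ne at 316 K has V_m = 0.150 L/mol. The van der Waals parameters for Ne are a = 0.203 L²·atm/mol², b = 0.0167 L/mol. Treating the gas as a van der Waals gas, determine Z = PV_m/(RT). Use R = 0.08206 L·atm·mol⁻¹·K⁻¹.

Z ≈ 1.073

P = RT/(V_m − b) − a/V_m² = (0.08206)(316)/(0.150 − 0.0167) − 0.203/(0.150)²
  = 25.931/0.13330 − 9.0222 = 194.53 − 9.0222 = 185.51 atm
Z = PV_m/(RT) = (185.51)(0.150)/((0.08206)(316)) = 27.827/25.931 = 1.073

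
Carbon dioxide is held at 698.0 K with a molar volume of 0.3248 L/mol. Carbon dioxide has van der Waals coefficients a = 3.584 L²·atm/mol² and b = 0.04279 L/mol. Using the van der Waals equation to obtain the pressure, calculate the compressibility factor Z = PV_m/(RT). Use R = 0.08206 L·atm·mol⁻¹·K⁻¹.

P = RT/(V_m − b) − a/V_m² = (0.08206)(698.0)/(0.3248 − 0.04279) − 3.584/(0.3248)²
  = 57.278/0.28201 − 33.973 = 203.11 − 33.973 = 169.14 atm
Z = PV_m/(RT) = (169.14)(0.3248)/((0.08206)(698.0)) = 54.937/57.278 = 0.9591

Z ≈ 0.9591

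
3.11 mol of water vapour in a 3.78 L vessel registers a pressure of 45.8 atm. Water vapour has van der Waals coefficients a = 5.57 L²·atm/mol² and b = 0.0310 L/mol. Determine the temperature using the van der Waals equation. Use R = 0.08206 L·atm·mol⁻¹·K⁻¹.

T ≈ 715.5 K

T = (P + a n²/V²)(V − nb)/(nR)
P + a n²/V² = 45.8 + (5.57)(3.11)²/(3.78)² = 49.570 atm
V − nb = 3.78 − (3.11)(0.0310) = 3.6836 L
T = (49.570)(3.6836)/((3.11)(0.08206)) = 715.5 K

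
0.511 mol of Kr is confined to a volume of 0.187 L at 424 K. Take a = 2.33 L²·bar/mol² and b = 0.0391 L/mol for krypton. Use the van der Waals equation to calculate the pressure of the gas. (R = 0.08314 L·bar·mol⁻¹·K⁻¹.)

P = nRT/(V − nb) − a n²/V²
nRT/(V − nb) = (0.511)(0.08314)(424)/(0.187 − 0.511×0.0391) = 18.013/0.16702 = 107.85 bar
a n²/V² = (2.33)(0.511)²/(0.187)² = 17.399 bar
P = 107.85 − 17.399 = 90.45 bar

P ≈ 90.45 bar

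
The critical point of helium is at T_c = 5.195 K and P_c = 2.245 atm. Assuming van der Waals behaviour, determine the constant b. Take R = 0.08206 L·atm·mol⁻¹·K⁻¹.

b ≈ 0.02374 L/mol

From T_c = 8a/(27Rb) and P_c = a/(27b²): b = R T_c/(8 P_c).
b = (0.08206)(5.195)/(8×2.245) = 0.42630/17.960 = 0.02374 L/mol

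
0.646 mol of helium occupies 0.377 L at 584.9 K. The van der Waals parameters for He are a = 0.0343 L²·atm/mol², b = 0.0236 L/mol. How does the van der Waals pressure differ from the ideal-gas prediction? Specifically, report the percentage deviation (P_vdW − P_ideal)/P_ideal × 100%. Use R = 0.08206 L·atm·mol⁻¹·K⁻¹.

4.09 %

Ideal: P_ideal = nRT/V = (0.646)(0.08206)(584.9)/0.377 = 82.2440 atm
vdW: P = nRT/(V − nb) − a n²/V² = 31.0060/0.361754 − 0.0143139/0.142129 = 85.7102 − 0.100711 = 85.6095 atm
% deviation = (85.6095 − 82.2440)/82.2440 × 100% = 4.09%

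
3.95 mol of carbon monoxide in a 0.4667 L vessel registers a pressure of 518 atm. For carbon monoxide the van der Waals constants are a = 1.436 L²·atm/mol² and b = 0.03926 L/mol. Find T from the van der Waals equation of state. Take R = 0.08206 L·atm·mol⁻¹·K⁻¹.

T ≈ 596.9 K

T = (P + a n²/V²)(V − nb)/(nR)
P + a n²/V² = 518 + (1.436)(3.95)²/(0.4667)² = 620.87 atm
V − nb = 0.4667 − (3.95)(0.03926) = 0.31162 L
T = (620.87)(0.31162)/((3.95)(0.08206)) = 596.9 K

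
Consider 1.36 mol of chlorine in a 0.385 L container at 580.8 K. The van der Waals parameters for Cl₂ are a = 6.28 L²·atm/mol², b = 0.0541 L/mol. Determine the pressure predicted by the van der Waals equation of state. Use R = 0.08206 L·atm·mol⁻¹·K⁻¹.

P = nRT/(V − nb) − a n²/V²
nRT/(V − nb) = (1.36)(0.08206)(580.8)/(0.385 − 1.36×0.0541) = 64.818/0.31142 = 208.14 atm
a n²/V² = (6.28)(1.36)²/(0.385)² = 78.364 atm
P = 208.14 − 78.364 = 129.8 atm

P ≈ 129.8 atm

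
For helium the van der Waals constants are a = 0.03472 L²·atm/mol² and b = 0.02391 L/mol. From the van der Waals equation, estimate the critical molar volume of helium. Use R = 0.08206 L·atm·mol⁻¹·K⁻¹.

For a van der Waals gas, V_m,c = 3b.
V_m,c = 3×0.02391 = 0.07173 L/mol

V_m,c ≈ 0.07173 L/mol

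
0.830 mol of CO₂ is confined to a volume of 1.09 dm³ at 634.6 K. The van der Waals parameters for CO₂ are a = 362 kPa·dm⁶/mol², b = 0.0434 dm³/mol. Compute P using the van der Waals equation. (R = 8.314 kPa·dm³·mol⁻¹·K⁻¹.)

P ≈ 3945 kPa

P = nRT/(V − nb) − a n²/V²
nRT/(V − nb) = (0.830)(8.314)(634.6)/(1.09 − 0.830×0.0434) = 4379.1/1.0540 = 4154.7 kPa
a n²/V² = (362)(0.830)²/(1.09)² = 209.90 kPa
P = 4154.7 − 209.90 = 3945 kPa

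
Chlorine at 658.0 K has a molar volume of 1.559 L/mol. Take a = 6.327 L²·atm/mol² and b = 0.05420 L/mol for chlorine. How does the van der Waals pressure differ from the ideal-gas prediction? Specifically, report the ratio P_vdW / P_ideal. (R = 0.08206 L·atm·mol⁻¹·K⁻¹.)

P_vdW / P_ideal ≈ 0.9609

Ideal: P_ideal = RT/V_m = (0.08206)(658.0)/1.559 = 34.6347 atm
vdW: P = RT/(V_m − b) − a/V_m² = 53.9955/1.50480 − 6.327/2.43048 = 35.8822 − 2.60319 = 33.2790 atm
Ratio = 33.2790/34.6347 = 0.9609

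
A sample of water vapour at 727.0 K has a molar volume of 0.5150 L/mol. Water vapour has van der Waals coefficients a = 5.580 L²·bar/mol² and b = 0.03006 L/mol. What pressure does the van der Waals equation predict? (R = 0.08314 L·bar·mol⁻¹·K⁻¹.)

P = RT/(V_m − b) − a/V_m²
RT/(V_m − b) = (0.08314)(727.0)/(0.5150 − 0.03006) = 60.443/0.48494 = 124.64 bar
a/V_m² = 5.580/(0.5150)² = 21.039 bar
P = 124.64 − 21.039 = 103.6 bar

P ≈ 103.6 bar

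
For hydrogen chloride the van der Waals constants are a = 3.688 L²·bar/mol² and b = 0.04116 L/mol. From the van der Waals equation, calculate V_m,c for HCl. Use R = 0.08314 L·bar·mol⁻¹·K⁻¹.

V_m,c ≈ 0.1235 L/mol

For a van der Waals gas, V_m,c = 3b.
V_m,c = 3×0.04116 = 0.1235 L/mol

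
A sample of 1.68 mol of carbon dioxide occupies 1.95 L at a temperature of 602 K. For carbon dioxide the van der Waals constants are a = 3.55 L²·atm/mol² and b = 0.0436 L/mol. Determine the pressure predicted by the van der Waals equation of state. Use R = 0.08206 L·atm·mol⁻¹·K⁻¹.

P = nRT/(V − nb) − a n²/V²
nRT/(V − nb) = (1.68)(0.08206)(602)/(1.95 − 1.68×0.0436) = 82.992/1.8768 = 44.220 atm
a n²/V² = (3.55)(1.68)²/(1.95)² = 2.6350 atm
P = 44.220 − 2.6350 = 41.59 atm

P ≈ 41.59 atm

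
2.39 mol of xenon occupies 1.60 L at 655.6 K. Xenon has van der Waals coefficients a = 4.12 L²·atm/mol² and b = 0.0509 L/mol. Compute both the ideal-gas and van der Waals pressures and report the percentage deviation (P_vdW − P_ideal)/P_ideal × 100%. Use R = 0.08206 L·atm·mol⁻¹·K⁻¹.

Ideal: P_ideal = nRT/V = (2.39)(0.08206)(655.6)/1.60 = 80.3616 atm
vdW: P = nRT/(V − nb) − a n²/V² = 128.579/1.47835 − 23.5339/2.56000 = 86.9747 − 9.19293 = 77.7818 atm
% deviation = (77.7818 − 80.3616)/80.3616 × 100% = -3.21%

-3.21 %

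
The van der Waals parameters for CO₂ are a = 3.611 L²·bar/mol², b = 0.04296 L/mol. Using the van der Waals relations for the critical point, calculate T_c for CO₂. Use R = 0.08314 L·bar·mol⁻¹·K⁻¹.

For a van der Waals gas, T_c = 8a/(27Rb).
T_c = 8×3.611/(27×0.08314×0.04296) = 28.888/0.096436 = 299.6 K

T_c ≈ 299.6 K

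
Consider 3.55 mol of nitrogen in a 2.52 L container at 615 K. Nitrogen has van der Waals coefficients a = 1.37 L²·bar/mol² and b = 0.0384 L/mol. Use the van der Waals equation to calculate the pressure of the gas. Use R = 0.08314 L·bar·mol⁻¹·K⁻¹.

P = nRT/(V − nb) − a n²/V²
nRT/(V − nb) = (3.55)(0.08314)(615)/(2.52 − 3.55×0.0384) = 181.52/2.3837 = 76.151 bar
a n²/V² = (1.37)(3.55)²/(2.52)² = 2.7188 bar
P = 76.151 − 2.7188 = 73.43 bar

P ≈ 73.43 bar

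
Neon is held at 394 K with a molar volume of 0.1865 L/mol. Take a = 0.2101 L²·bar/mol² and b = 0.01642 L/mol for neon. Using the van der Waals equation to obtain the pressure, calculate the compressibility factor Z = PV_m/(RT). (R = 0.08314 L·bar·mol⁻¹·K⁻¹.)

Z ≈ 1.062

P = RT/(V_m − b) − a/V_m² = (0.08314)(394)/(0.1865 − 0.01642) − 0.2101/(0.1865)²
  = 32.757/0.17008 − 6.0404 = 192.60 − 6.0404 = 186.56 bar
Z = PV_m/(RT) = (186.56)(0.1865)/((0.08314)(394)) = 34.793/32.757 = 1.062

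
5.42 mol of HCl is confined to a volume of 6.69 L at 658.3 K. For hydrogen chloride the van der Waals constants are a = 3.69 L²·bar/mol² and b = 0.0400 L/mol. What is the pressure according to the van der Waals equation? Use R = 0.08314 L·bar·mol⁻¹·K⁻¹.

P ≈ 43.40 bar

P = nRT/(V − nb) − a n²/V²
nRT/(V − nb) = (5.42)(0.08314)(658.3)/(6.69 − 5.42×0.0400) = 296.64/6.4732 = 45.826 bar
a n²/V² = (3.69)(5.42)²/(6.69)² = 2.4220 bar
P = 45.826 − 2.4220 = 43.40 bar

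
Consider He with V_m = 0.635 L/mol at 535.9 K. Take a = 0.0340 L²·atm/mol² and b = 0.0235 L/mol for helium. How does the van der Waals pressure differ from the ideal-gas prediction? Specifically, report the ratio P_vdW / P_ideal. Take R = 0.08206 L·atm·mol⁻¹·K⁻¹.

P_vdW / P_ideal ≈ 1.037

Ideal: P_ideal = RT/V_m = (0.08206)(535.9)/0.635 = 69.2535 atm
vdW: P = RT/(V_m − b) − a/V_m² = 43.9760/0.611500 − 0.0340/0.403225 = 71.9150 − 0.0843202 = 71.8307 atm
Ratio = 71.8307/69.2535 = 1.037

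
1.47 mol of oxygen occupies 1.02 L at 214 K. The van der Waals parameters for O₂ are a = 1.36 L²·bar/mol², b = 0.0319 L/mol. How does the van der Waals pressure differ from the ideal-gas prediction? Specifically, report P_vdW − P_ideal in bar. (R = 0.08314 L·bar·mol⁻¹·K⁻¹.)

Ideal: P_ideal = nRT/V = (1.47)(0.08314)(214)/1.02 = 25.6414 bar
vdW: P = nRT/(V − nb) − a n²/V² = 26.1542/0.973107 − 2.93882/1.04040 = 26.8770 − 2.82470 = 24.0523 bar
ΔP = 24.0523 − 25.6414 = -1.589 bar

ΔP ≈ -1.589 bar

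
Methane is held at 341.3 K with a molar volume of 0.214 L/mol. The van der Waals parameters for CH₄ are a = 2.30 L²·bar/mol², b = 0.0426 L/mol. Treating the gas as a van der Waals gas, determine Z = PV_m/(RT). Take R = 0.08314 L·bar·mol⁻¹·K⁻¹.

Z ≈ 0.8698

P = RT/(V_m − b) − a/V_m² = (0.08314)(341.3)/(0.214 − 0.0426) − 2.30/(0.214)²
  = 28.376/0.17140 − 50.223 = 165.55 − 50.223 = 115.33 bar
Z = PV_m/(RT) = (115.33)(0.214)/((0.08314)(341.3)) = 24.681/28.376 = 0.8698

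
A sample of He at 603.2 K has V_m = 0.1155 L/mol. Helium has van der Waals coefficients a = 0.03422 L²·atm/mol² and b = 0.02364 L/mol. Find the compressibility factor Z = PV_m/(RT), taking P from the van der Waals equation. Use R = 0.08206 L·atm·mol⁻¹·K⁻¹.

Z ≈ 1.251

P = RT/(V_m − b) − a/V_m² = (0.08206)(603.2)/(0.1155 − 0.02364) − 0.03422/(0.1155)²
  = 49.499/0.091860 − 2.5652 = 538.85 − 2.5652 = 536.28 atm
Z = PV_m/(RT) = (536.28)(0.1155)/((0.08206)(603.2)) = 61.940/49.499 = 1.251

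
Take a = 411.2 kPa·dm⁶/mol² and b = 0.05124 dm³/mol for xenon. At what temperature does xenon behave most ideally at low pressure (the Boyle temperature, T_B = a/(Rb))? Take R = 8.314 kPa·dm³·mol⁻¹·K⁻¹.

For a van der Waals gas the second virial coefficient B₂ = b − a/(RT) vanishes at T_B = a/(Rb).
T_B = 411.2/(8.314×0.05124) = 411.2/0.42601 = 965.2 K

T_B ≈ 965.2 K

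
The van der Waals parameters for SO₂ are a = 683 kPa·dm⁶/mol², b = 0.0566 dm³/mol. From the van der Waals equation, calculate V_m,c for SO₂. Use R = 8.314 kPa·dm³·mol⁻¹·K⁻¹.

For a van der Waals gas, V_m,c = 3b.
V_m,c = 3×0.0566 = 0.1698 dm³/mol

V_m,c ≈ 0.1698 dm³/mol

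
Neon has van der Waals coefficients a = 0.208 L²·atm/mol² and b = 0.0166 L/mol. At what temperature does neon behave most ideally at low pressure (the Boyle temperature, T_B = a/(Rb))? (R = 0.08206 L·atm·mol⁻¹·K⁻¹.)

T_B ≈ 152.7 K

For a van der Waals gas the second virial coefficient B₂ = b − a/(RT) vanishes at T_B = a/(Rb).
T_B = 0.208/(0.08206×0.0166) = 0.208/0.0013622 = 152.7 K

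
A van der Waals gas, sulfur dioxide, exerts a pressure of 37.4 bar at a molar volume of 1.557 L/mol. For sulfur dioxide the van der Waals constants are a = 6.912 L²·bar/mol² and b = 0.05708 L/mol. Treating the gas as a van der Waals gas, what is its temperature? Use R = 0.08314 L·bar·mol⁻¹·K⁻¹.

T = (P + a/V_m²)(V_m − b)/R
P + a/V_m² = 37.4 + 6.912/(1.557)² = 40.251 bar
V_m − b = 1.557 − 0.05708 = 1.4999 L/mol
T = (40.251)(1.4999)/0.08314 = 726.2 K

T ≈ 726.2 K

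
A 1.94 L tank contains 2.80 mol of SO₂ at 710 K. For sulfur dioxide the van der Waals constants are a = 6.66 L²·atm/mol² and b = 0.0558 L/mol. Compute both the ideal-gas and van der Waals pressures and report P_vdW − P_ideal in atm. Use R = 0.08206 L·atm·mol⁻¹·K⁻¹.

Ideal: P_ideal = nRT/V = (2.80)(0.08206)(710)/1.94 = 84.0904 atm
vdW: P = nRT/(V − nb) − a n²/V² = 163.135/1.78376 − 52.2144/3.76360 = 91.4557 − 13.8735 = 77.5822 atm
ΔP = 77.5822 − 84.0904 = -6.508 atm

ΔP ≈ -6.508 atm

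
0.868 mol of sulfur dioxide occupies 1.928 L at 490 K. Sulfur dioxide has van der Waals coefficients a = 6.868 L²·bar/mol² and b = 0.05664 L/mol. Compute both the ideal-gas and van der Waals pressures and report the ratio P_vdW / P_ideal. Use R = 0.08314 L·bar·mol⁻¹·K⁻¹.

P_vdW / P_ideal ≈ 0.9503

Ideal: P_ideal = nRT/V = (0.868)(0.08314)(490)/1.928 = 18.3408 bar
vdW: P = nRT/(V − nb) − a n²/V² = 35.3611/1.87884 − 5.17452/3.71718 = 18.8207 − 1.39206 = 17.4286 bar
Ratio = 17.4286/18.3408 = 0.9503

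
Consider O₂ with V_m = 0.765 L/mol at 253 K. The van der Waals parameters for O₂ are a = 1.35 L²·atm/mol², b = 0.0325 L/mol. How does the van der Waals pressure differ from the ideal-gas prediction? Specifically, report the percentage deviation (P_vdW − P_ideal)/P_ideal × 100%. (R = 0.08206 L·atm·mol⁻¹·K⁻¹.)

-4.06 %

Ideal: P_ideal = RT/V_m = (0.08206)(253)/0.765 = 27.1388 atm
vdW: P = RT/(V_m − b) − a/V_m² = 20.7612/0.732500 − 1.35/0.585225 = 28.3429 − 2.30681 = 26.0361 atm
% deviation = (26.0361 − 27.1388)/27.1388 × 100% = -4.06%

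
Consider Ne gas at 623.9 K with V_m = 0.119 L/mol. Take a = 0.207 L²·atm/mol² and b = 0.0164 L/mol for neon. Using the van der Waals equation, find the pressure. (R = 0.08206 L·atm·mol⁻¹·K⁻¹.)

P = RT/(V_m − b) − a/V_m²
RT/(V_m − b) = (0.08206)(623.9)/(0.119 − 0.0164) = 51.197/0.10260 = 499.00 atm
a/V_m² = 0.207/(0.119)² = 14.618 atm
P = 499.00 − 14.618 = 484.4 atm

P ≈ 484.4 atm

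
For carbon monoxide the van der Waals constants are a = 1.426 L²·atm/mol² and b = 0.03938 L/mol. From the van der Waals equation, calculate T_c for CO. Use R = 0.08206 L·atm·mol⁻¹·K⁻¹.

For a van der Waals gas, T_c = 8a/(27Rb).
T_c = 8×1.426/(27×0.08206×0.03938) = 11.408/0.087251 = 130.7 K

T_c ≈ 130.7 K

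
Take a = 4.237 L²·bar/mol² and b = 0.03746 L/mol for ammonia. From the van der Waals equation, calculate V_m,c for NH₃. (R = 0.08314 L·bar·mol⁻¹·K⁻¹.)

For a van der Waals gas, V_m,c = 3b.
V_m,c = 3×0.03746 = 0.1124 L/mol

V_m,c ≈ 0.1124 L/mol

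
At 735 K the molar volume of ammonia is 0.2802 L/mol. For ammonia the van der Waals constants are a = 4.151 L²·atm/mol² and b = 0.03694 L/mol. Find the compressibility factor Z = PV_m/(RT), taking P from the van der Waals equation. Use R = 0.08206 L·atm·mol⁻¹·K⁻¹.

P = RT/(V_m − b) − a/V_m² = (0.08206)(735)/(0.2802 − 0.03694) − 4.151/(0.2802)²
  = 60.314/0.24326 − 52.871 = 247.94 − 52.871 = 195.07 atm
Z = PV_m/(RT) = (195.07)(0.2802)/((0.08206)(735)) = 54.659/60.314 = 0.9062

Z ≈ 0.9062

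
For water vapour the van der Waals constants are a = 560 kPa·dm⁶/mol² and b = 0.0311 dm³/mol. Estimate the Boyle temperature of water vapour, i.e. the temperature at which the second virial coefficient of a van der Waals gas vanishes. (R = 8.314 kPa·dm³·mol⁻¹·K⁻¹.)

For a van der Waals gas the second virial coefficient B₂ = b − a/(RT) vanishes at T_B = a/(Rb).
T_B = 560/(8.314×0.0311) = 560/0.25857 = 2166 K

T_B ≈ 2166 K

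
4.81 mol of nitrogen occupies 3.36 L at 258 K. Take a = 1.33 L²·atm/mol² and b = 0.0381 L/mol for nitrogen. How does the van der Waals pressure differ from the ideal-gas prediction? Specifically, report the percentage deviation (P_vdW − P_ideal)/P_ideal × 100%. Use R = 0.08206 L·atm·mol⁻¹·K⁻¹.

-3.22 %

Ideal: P_ideal = nRT/V = (4.81)(0.08206)(258)/3.36 = 30.3080 atm
vdW: P = nRT/(V − nb) − a n²/V² = 101.835/3.17674 − 30.7710/11.2896 = 32.0564 − 2.72561 = 29.3308 atm
% deviation = (29.3308 − 30.3080)/30.3080 × 100% = -3.22%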